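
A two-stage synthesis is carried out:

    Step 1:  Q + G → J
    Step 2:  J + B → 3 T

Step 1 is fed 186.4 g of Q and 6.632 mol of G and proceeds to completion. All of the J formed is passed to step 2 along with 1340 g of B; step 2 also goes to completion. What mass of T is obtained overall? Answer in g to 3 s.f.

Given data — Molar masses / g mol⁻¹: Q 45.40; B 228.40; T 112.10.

1380 g

Step 1:
n(Q) = 186.4 / 45.40 = 4.106 mol
n(G) = 6.632 mol
n/ν → Q: 4.106, G: 6.632; Q is limiting.
n(J) produced = (1/1) × 4.106 = 4.106 mol
Step 2:
n(J) available = 4.106 mol
n(B) = 1340 / 228.40 = 5.867 mol
n/ν → J: 4.106, B: 5.867; J is limiting.
n(T) = (3/1) × 4.106 = 12.32 mol
mass = 12.32 × 112.10 = 1381 g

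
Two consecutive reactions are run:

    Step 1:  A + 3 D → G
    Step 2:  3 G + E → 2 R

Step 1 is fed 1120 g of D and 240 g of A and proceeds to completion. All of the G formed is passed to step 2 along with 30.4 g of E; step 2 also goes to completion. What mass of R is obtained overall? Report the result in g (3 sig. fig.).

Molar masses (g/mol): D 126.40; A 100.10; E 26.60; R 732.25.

1170 g

Step 1:
n(D) = 1120 / 126.40 = 8.861 mol
n(A) = 240.0 / 100.10 = 2.398 mol
n/ν for D = 8.861/3 = 2.954
n/ν for A = 2.398/1 = 2.398
Smallest n/ν is A → limiting reagent.
n(G) produced = (1/1) × 2.398 = 2.398 mol
Step 2:
n(G) available = 2.398 mol
n(E) = 30.40 / 26.60 = 1.143 mol
n/ν for G = 2.398/3 = 0.7993
n/ν for E = 1.143/1 = 1.143
Smallest n/ν is G → limiting reagent.
n(R) = (2/3) × 2.398 = 1.599 mol
mass = 1.599 × 732.25 = 1171 g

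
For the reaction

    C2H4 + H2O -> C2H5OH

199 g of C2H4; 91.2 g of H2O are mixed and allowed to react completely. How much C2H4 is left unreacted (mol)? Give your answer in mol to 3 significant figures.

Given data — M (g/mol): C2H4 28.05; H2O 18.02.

2.03 mol

n(C2H4) = 199.0 / 28.05 = 7.094 mol
n(H2O) = 91.20 / 18.02 = 5.061 mol
n/ν → C2H4: 7.094, H2O: 5.061; H2O is limiting.
C2H4 consumed = (1/1) × 5.061 = 5.061 mol
C2H4 remaining = 7.094 − 5.061 = 2.033 mol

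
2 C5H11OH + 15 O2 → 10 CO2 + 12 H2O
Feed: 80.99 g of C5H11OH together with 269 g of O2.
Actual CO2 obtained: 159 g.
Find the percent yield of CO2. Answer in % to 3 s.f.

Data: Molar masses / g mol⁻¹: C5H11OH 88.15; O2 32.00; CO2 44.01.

78.6 %

n(C5H11OH) = 80.99 / 88.15 = 0.9188 mol
n(O2) = 269.0 / 32.00 = 8.406 mol
n/ν for C5H11OH = 0.9188/2 = 0.4594
n/ν for O2 = 8.406/15 = 0.5604
Smallest n/ν is C5H11OH → limiting reagent.
theoretical n(CO2) = (10/2) × 0.9188 = 4.594 mol → 202.2 g
% yield = 159 / 202.2 × 100 = 78.64 %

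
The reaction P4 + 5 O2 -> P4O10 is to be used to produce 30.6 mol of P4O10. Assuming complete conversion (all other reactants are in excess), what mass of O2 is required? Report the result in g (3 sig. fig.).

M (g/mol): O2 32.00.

4900 g

n(P4O10) = 30.60 mol
n(O2) = (5/1) × 30.60 = 153.0 mol
mass = 153.0 × 32.00 = 4896 g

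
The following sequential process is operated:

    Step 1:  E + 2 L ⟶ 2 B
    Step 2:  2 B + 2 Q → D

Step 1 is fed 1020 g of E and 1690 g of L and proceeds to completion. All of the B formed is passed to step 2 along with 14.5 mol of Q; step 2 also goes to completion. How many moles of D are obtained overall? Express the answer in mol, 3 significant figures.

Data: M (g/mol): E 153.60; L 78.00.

6.64 mol

Step 1:
n(E) = 1020 / 153.60 = 6.641 mol
n(L) = 1690 / 78.00 = 21.67 mol
n/ν → E: 6.641, L: 10.84; E is limiting.
n(B) produced = (2/1) × 6.641 = 13.28 mol
Step 2:
n(B) available = 13.28 mol
n(Q) = 14.50 mol
n/ν → B: 6.640, Q: 7.250; B is limiting.
n(D) = (1/2) × 13.28 = 6.640 mol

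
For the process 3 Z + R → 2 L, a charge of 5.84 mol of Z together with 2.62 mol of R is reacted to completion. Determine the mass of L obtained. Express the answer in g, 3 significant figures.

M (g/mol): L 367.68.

n(Z) = 5.840 mol
n(R) = 2.620 mol
n/ν → Z: 1.947, R: 2.620; Z is limiting.
n(L) = (2/3) × 5.840 = 3.893 mol
mass = 3.893 × 367.68 = 1431 g

1430 g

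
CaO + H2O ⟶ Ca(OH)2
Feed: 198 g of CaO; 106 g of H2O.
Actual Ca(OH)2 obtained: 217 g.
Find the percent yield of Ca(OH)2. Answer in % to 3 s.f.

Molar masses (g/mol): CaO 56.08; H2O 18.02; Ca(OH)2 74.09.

n(CaO) = 198.0 / 56.08 = 3.531 mol
n(H2O) = 106.0 / 18.02 = 5.882 mol
n/ν for CaO = 3.531/1 = 3.531
n/ν for H2O = 5.882/1 = 5.882
Smallest n/ν is CaO → limiting reagent.
theoretical n(Ca(OH)2) = (1/1) × 3.531 = 3.531 mol → 261.6 g
% yield = 217 / 261.6 × 100 = 82.95 %

83.0 %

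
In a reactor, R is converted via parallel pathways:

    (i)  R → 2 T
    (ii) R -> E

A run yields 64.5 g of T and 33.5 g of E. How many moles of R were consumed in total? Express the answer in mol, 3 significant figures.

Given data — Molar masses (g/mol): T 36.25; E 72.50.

1.35 mol

n(T) = 64.5 / 36.25 = 1.779 mol
n(E) = 33.5 / 72.50 = 0.4621 mol
n(R) via (i) = (1/2)×1.779 = 0.8895 mol
n(R) via (ii) = (1/1)×0.4621 = 0.4621 mol
total n(R) = 0.8895 + 0.4621 = 1.352 mol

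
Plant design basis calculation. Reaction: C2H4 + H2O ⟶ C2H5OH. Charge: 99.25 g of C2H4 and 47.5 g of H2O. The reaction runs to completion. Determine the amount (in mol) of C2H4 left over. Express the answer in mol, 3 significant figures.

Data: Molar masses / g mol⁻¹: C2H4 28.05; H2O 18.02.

n(C2H4) = 99.25 / 28.05 = 3.538 mol
n(H2O) = 47.50 / 18.02 = 2.636 mol
n/ν → C2H4: 3.538, H2O: 2.636; H2O is limiting.
C2H4 consumed = (1/1) × 2.636 = 2.636 mol
C2H4 remaining = 3.538 − 2.636 = 0.9020 mol

0.902 mol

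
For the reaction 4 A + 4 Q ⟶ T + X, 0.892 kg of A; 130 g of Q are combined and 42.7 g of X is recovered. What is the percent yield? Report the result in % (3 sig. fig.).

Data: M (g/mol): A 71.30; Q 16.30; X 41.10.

52.1 %

n(A) = 0.8920×1000 / 71.30 = 12.51 mol
n(Q) = 130.0 / 16.30 = 7.975 mol
n/ν for A = 12.51/4 = 3.128
n/ν for Q = 7.975/4 = 1.994
Smallest n/ν is Q → limiting reagent.
theoretical n(X) = (1/4) × 7.975 = 1.994 mol → 81.95 g
% yield = 42.7 / 81.95 × 100 = 52.10 %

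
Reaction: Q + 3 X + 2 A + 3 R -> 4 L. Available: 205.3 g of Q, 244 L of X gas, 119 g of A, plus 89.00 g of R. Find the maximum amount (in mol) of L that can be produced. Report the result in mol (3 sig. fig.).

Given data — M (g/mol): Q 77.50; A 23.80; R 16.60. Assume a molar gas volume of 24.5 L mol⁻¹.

7.15 mol

n(Q) = 205.3 / 77.50 = 2.649 mol
n(X) = 244.0 / 24.5 = 9.959 mol
n(A) = 119.0 / 23.80 = 5.000 mol
n(R) = 89.00 / 16.60 = 5.361 mol
n/ν → Q: 2.649, X: 3.320, A: 2.500, R: 1.787; R is limiting.
n(L) = (4/3) × 5.361 = 7.148 mol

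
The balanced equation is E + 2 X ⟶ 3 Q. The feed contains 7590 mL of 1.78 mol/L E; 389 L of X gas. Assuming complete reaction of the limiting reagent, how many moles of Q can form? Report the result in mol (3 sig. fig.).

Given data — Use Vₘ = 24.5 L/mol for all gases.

23.8 mol

n(E) = 1.78 × 7590/1000 = 13.51 mol
n(X) = 389.0 / 24.5 = 15.88 mol
n/ν → E: 13.51, X: 7.940; X is limiting.
n(Q) = (3/2) × 15.88 = 23.82 mol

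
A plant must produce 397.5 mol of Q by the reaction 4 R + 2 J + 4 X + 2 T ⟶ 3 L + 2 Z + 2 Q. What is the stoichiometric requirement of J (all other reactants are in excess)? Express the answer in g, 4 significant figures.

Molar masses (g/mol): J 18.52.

7362 g

n(Q) = 397.5 mol
n(J) = (2/2) × 397.5 = 397.5 mol
mass = 397.5 × 18.52 = 7362 g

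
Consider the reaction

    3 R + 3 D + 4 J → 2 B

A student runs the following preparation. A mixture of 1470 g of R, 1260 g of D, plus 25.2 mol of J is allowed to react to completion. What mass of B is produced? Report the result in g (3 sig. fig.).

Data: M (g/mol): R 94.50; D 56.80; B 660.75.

6850 g

n(R) = 1470 / 94.50 = 15.56 mol
n(D) = 1260 / 56.80 = 22.18 mol
n(J) = 25.20 mol
n/ν for R = 15.56/3 = 5.187
n/ν for D = 22.18/3 = 7.393
n/ν for J = 25.20/4 = 6.300
Smallest n/ν is R → limiting reagent.
n(B) = (2/3) × 15.56 = 10.37 mol
mass = 10.37 × 660.75 = 6852 g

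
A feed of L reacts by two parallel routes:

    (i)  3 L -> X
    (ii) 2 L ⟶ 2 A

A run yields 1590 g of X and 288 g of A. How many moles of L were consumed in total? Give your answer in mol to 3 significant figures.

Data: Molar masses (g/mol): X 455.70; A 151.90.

12.4 mol

n(X) = 1590 / 455.70 = 3.489 mol
n(A) = 288 / 151.90 = 1.896 mol
n(L) via (i) = (3/1)×3.489 = 10.47 mol
n(L) via (ii) = (2/2)×1.896 = 1.896 mol
total n(L) = 10.47 + 1.896 = 12.37 mol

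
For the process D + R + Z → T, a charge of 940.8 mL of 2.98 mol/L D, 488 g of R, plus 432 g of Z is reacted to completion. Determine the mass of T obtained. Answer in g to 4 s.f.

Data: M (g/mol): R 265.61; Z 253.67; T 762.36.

n(D) = 2.98 × 940.8/1000 = 2.804 mol
n(R) = 488.0 / 265.61 = 1.837 mol
n(Z) = 432.0 / 253.67 = 1.703 mol
n/ν → D: 2.804, R: 1.837, Z: 1.703; Z is limiting.
n(T) = (1/1) × 1.703 = 1.703 mol
mass = 1.703 × 762.36 = 1298 g

1298 g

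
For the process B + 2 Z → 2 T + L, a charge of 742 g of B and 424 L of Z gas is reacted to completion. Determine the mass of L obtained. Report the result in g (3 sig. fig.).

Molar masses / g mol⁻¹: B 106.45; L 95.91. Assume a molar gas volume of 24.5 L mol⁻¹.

n(B) = 742.0 / 106.45 = 6.970 mol
n(Z) = 424.0 / 24.5 = 17.31 mol
n/ν → B: 6.970, Z: 8.655; B is limiting.
n(L) = (1/1) × 6.970 = 6.970 mol
mass = 6.970 × 95.91 = 668.5 g

669 g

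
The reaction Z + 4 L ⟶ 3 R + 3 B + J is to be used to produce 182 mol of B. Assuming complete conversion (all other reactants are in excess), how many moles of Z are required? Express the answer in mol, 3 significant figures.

60.7 mol

n(B) = 182.0 mol
n(Z) = (1/3) × 182.0 = 60.67 mol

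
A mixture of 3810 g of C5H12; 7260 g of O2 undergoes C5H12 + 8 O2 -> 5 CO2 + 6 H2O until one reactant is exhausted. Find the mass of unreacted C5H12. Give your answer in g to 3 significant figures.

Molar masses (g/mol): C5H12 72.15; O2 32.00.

1760 g

n(C5H12) = 3810 / 72.15 = 52.81 mol
n(O2) = 7260 / 32.00 = 226.9 mol
n/ν for C5H12 = 52.81/1 = 52.81
n/ν for O2 = 226.9/8 = 28.36
Smallest n/ν is O2 → limiting reagent.
C5H12 consumed = (1/8) × 226.9 = 28.36 mol
C5H12 remaining = 52.81 − 28.36 = 24.45 mol
mass = 24.45 × 72.15 = 1764 g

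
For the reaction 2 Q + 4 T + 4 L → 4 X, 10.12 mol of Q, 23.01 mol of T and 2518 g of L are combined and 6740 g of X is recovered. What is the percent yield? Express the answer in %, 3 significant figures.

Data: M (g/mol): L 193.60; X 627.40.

82.6 %

n(Q) = 10.12 mol
n(T) = 23.01 mol
n(L) = 2518 / 193.60 = 13.01 mol
n/ν for Q = 10.12/2 = 5.060
n/ν for T = 23.01/4 = 5.753
n/ν for L = 13.01/4 = 3.253
Smallest n/ν is L → limiting reagent.
theoretical n(X) = (4/4) × 13.01 = 13.01 mol → 8162 g
% yield = 6740 / 8162 × 100 = 82.58 %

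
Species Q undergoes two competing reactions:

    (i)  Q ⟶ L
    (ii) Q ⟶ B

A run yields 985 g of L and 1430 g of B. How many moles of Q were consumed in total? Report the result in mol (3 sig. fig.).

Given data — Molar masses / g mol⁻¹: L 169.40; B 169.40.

14.3 mol

n(L) = 985 / 169.40 = 5.815 mol
n(B) = 1430 / 169.40 = 8.442 mol
n(Q) via (i) = (1/1)×5.815 = 5.815 mol
n(Q) via (ii) = (1/1)×8.442 = 8.442 mol
total n(Q) = 5.815 + 8.442 = 14.26 mol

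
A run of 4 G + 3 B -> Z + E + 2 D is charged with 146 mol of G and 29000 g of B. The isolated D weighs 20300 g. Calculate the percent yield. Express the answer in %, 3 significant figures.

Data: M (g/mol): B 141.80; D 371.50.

74.9 %

n(G) = 146.0 mol
n(B) = 29000 / 141.80 = 204.5 mol
n/ν for G = 146.0/4 = 36.50
n/ν for B = 204.5/3 = 68.17
Smallest n/ν is G → limiting reagent.
theoretical n(D) = (2/4) × 146.0 = 73.00 mol → 27120 g
% yield = 20300 / 27120 × 100 = 74.85 %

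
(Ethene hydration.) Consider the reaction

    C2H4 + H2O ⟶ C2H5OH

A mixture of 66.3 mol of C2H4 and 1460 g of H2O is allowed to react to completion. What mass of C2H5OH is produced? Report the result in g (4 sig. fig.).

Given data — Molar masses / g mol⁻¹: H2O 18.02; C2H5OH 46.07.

n(C2H4) = 66.30 mol
n(H2O) = 1460 / 18.02 = 81.02 mol
n/ν for C2H4 = 66.30/1 = 66.30
n/ν for H2O = 81.02/1 = 81.02
Smallest n/ν is C2H4 → limiting reagent.
n(C2H5OH) = (1/1) × 66.30 = 66.30 mol
mass = 66.30 × 46.07 = 3054 g

3054 g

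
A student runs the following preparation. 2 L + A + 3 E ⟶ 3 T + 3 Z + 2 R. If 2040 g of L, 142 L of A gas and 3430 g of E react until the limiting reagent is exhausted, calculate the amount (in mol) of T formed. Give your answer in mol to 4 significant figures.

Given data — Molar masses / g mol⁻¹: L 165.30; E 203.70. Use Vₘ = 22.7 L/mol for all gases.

16.84 mol

n(L) = 2040 / 165.30 = 12.34 mol
n(A) = 142.0 / 22.7 = 6.256 mol
n(E) = 3430 / 203.70 = 16.84 mol
n/ν for L = 12.34/2 = 6.170
n/ν for A = 6.256/1 = 6.256
n/ν for E = 16.84/3 = 5.613
Smallest n/ν is E → limiting reagent.
n(T) = (3/3) × 16.84 = 16.84 mol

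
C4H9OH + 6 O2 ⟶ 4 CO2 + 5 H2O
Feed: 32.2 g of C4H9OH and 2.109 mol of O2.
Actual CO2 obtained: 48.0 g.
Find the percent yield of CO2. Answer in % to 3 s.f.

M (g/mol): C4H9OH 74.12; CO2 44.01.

n(C4H9OH) = 32.20 / 74.12 = 0.4344 mol
n(O2) = 2.109 mol
n/ν → C4H9OH: 0.4344, O2: 0.3515; O2 is limiting.
theoretical n(CO2) = (4/6) × 2.109 = 1.406 mol → 61.88 g
% yield = 48.0 / 61.88 × 100 = 77.57 %

77.6 %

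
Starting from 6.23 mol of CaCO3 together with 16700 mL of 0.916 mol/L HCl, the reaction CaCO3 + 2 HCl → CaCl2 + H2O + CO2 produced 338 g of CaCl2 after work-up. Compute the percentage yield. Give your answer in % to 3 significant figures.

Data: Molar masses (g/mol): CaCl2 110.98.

n(CaCO3) = 6.230 mol
n(HCl) = 0.916 × 16700/1000 = 15.30 mol
n/ν → CaCO3: 6.230, HCl: 7.650; CaCO3 is limiting.
theoretical n(CaCl2) = (1/1) × 6.230 = 6.230 mol → 691.4 g
% yield = 338 / 691.4 × 100 = 48.89 %

48.9 %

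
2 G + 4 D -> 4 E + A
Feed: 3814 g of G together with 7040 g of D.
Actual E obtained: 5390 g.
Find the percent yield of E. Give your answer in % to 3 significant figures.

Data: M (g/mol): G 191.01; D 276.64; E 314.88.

n(G) = 3814 / 191.01 = 19.97 mol
n(D) = 7040 / 276.64 = 25.45 mol
n/ν for G = 19.97/2 = 9.985
n/ν for D = 25.45/4 = 6.363
Smallest n/ν is D → limiting reagent.
theoretical n(E) = (4/4) × 25.45 = 25.45 mol → 8014 g
% yield = 5390 / 8014 × 100 = 67.26 %

67.3 %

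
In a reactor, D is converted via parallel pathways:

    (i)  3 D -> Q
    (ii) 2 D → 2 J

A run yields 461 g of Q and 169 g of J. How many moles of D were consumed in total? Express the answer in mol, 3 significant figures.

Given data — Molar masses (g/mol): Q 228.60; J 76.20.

8.27 mol

n(Q) = 461 / 228.60 = 2.017 mol
n(J) = 169 / 76.20 = 2.218 mol
n(D) via (i) = (3/1)×2.017 = 6.051 mol
n(D) via (ii) = (2/2)×2.218 = 2.218 mol
total n(D) = 6.051 + 2.218 = 8.269 mol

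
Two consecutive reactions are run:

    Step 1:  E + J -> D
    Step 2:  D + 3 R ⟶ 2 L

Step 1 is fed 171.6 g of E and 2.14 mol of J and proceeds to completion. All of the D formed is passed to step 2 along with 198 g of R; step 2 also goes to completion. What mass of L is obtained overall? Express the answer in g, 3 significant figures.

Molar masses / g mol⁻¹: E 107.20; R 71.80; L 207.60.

382 g

Step 1:
n(E) = 171.6 / 107.20 = 1.601 mol
n(J) = 2.140 mol
n/ν → E: 1.601, J: 2.140; E is limiting.
n(D) produced = (1/1) × 1.601 = 1.601 mol
Step 2:
n(D) available = 1.601 mol
n(R) = 198.0 / 71.80 = 2.758 mol
n/ν → D: 1.601, R: 0.9193; R is limiting.
n(L) = (2/3) × 2.758 = 1.839 mol
mass = 1.839 × 207.60 = 381.8 g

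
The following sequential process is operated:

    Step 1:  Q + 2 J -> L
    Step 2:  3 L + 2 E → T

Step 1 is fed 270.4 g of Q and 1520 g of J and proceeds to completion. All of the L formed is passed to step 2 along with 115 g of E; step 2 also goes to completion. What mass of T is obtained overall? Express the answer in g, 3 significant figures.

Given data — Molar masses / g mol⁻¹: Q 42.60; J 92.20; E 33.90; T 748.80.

Step 1:
n(Q) = 270.4 / 42.60 = 6.347 mol
n(J) = 1520 / 92.20 = 16.49 mol
n/ν for Q = 6.347/1 = 6.347
n/ν for J = 16.49/2 = 8.245
Smallest n/ν is Q → limiting reagent.
n(L) produced = (1/1) × 6.347 = 6.347 mol
Step 2:
n(L) available = 6.347 mol
n(E) = 115.0 / 33.90 = 3.392 mol
n/ν for L = 6.347/3 = 2.116
n/ν for E = 3.392/2 = 1.696
Smallest n/ν is E → limiting reagent.
n(T) = (1/2) × 3.392 = 1.696 mol
mass = 1.696 × 748.80 = 1270 g

1270 g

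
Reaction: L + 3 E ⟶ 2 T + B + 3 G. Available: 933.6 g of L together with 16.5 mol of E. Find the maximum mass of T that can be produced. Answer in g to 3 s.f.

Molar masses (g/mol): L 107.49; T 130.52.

1440 g

n(L) = 933.6 / 107.49 = 8.685 mol
n(E) = 16.50 mol
n/ν for L = 8.685/1 = 8.685
n/ν for E = 16.50/3 = 5.500
Smallest n/ν is E → limiting reagent.
n(T) = (2/3) × 16.50 = 11.00 mol
mass = 11.00 × 130.52 = 1436 g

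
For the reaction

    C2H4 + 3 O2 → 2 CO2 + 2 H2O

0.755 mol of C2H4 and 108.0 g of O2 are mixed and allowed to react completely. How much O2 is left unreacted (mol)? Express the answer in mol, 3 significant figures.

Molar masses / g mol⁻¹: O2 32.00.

n(C2H4) = 0.7550 mol
n(O2) = 108.0 / 32.00 = 3.375 mol
n/ν for C2H4 = 0.7550/1 = 0.7550
n/ν for O2 = 3.375/3 = 1.125
Smallest n/ν is C2H4 → limiting reagent.
O2 consumed = (3/1) × 0.7550 = 2.265 mol
O2 remaining = 3.375 − 2.265 = 1.110 mol

1.11 mol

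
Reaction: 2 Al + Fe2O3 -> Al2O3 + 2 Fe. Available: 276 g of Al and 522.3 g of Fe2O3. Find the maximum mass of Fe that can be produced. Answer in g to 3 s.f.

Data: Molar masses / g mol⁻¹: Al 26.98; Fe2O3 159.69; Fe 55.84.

365 g

n(Al) = 276.0 / 26.98 = 10.23 mol
n(Fe2O3) = 522.3 / 159.69 = 3.271 mol
n/ν for Al = 10.23/2 = 5.115
n/ν for Fe2O3 = 3.271/1 = 3.271
Smallest n/ν is Fe2O3 → limiting reagent.
n(Fe) = (2/1) × 3.271 = 6.542 mol
mass = 6.542 × 55.84 = 365.3 g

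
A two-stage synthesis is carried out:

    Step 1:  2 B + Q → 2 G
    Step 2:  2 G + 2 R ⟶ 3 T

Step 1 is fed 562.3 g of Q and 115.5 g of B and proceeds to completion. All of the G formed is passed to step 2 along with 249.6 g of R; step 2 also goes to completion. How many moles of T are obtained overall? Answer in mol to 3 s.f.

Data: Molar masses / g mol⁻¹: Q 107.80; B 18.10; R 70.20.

Step 1:
n(Q) = 562.3 / 107.80 = 5.216 mol
n(B) = 115.5 / 18.10 = 6.381 mol
n/ν → Q: 5.216, B: 3.191; B is limiting.
n(G) produced = (2/2) × 6.381 = 6.381 mol
Step 2:
n(G) available = 6.381 mol
n(R) = 249.6 / 70.20 = 3.556 mol
n/ν → G: 3.191, R: 1.778; R is limiting.
n(T) = (3/2) × 3.556 = 5.334 mol

5.33 mol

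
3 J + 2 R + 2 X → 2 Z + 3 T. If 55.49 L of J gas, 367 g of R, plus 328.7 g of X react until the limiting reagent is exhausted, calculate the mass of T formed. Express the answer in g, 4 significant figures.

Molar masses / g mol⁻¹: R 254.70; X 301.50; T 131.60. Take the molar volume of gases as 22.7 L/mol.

215.2 g

n(J) = 55.49 / 22.7 = 2.444 mol
n(R) = 367.0 / 254.70 = 1.441 mol
n(X) = 328.7 / 301.50 = 1.090 mol
n/ν for J = 2.444/3 = 0.8147
n/ν for R = 1.441/2 = 0.7205
n/ν for X = 1.090/2 = 0.5450
Smallest n/ν is X → limiting reagent.
n(T) = (3/2) × 1.090 = 1.635 mol
mass = 1.635 × 131.60 = 215.2 g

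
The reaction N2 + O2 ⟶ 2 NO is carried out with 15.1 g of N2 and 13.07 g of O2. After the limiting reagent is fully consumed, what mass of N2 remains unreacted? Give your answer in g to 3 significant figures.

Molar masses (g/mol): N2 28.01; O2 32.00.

3.66 g

n(N2) = 15.10 / 28.01 = 0.5391 mol
n(O2) = 13.07 / 32.00 = 0.4084 mol
n/ν for N2 = 0.5391/1 = 0.5391
n/ν for O2 = 0.4084/1 = 0.4084
Smallest n/ν is O2 → limiting reagent.
N2 consumed = (1/1) × 0.4084 = 0.4084 mol
N2 remaining = 0.5391 − 0.4084 = 0.1307 mol
mass = 0.1307 × 28.01 = 3.661 g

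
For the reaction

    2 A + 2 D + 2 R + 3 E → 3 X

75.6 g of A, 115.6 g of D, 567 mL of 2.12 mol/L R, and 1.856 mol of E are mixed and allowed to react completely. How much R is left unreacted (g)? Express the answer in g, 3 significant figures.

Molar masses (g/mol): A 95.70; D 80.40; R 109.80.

n(A) = 75.60 / 95.70 = 0.7900 mol
n(D) = 115.6 / 80.40 = 1.438 mol
n(R) = 2.12 × 567.0/1000 = 1.202 mol
n(E) = 1.856 mol
n/ν → A: 0.3950, D: 0.7190, R: 0.6010, E: 0.6187; A is limiting.
R consumed = (2/2) × 0.7900 = 0.7900 mol
R remaining = 1.202 − 0.7900 = 0.4120 mol
mass = 0.4120 × 109.80 = 45.24 g

45.2 g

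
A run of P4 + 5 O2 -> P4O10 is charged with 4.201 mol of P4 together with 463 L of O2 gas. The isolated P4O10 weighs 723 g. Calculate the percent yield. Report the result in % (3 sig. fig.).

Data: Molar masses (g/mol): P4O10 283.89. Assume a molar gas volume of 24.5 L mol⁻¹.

n(P4) = 4.201 mol
n(O2) = 463.0 / 24.5 = 18.90 mol
n/ν for P4 = 4.201/1 = 4.201
n/ν for O2 = 18.90/5 = 3.780
Smallest n/ν is O2 → limiting reagent.
theoretical n(P4O10) = (1/5) × 18.90 = 3.780 mol → 1073 g
% yield = 723 / 1073 × 100 = 67.38 %

67.4 %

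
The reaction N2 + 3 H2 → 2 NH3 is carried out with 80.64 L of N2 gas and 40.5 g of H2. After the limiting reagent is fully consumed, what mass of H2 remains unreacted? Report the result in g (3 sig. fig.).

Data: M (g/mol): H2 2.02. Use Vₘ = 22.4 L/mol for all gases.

18.7 g

n(N2) = 80.64 / 22.4 = 3.600 mol
n(H2) = 40.50 / 2.02 = 20.05 mol
n/ν for N2 = 3.600/1 = 3.600
n/ν for H2 = 20.05/3 = 6.683
Smallest n/ν is N2 → limiting reagent.
H2 consumed = (3/1) × 3.600 = 10.80 mol
H2 remaining = 20.05 − 10.80 = 9.250 mol
mass = 9.250 × 2.02 = 18.69 g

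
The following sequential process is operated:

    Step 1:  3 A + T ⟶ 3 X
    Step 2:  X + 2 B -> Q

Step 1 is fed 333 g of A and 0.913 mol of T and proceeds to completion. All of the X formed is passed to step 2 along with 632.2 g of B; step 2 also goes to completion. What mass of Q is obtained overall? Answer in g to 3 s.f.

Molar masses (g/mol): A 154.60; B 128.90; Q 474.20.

1020 g

Step 1:
n(A) = 333.0 / 154.60 = 2.154 mol
n(T) = 0.9130 mol
n/ν for A = 2.154/3 = 0.7180
n/ν for T = 0.9130/1 = 0.9130
Smallest n/ν is A → limiting reagent.
n(X) produced = (3/3) × 2.154 = 2.154 mol
Step 2:
n(X) available = 2.154 mol
n(B) = 632.2 / 128.90 = 4.905 mol
n/ν for X = 2.154/1 = 2.154
n/ν for B = 4.905/2 = 2.453
Smallest n/ν is X → limiting reagent.
n(Q) = (1/1) × 2.154 = 2.154 mol
mass = 2.154 × 474.20 = 1021 g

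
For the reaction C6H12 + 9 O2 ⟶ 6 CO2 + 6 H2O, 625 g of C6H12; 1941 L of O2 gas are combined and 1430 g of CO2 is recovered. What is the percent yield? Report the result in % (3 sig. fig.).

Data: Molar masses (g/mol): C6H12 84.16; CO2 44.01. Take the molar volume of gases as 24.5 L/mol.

72.9 %

n(C6H12) = 625.0 / 84.16 = 7.426 mol
n(O2) = 1941 / 24.5 = 79.22 mol
n/ν → C6H12: 7.426, O2: 8.802; C6H12 is limiting.
theoretical n(CO2) = (6/1) × 7.426 = 44.56 mol → 1961 g
% yield = 1430 / 1961 × 100 = 72.92 %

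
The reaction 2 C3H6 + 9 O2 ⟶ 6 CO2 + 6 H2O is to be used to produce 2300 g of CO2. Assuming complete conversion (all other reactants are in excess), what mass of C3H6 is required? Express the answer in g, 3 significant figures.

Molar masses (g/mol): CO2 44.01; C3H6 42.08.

733 g

n(CO2) = 2300 / 44.01 = 52.26 mol
n(C3H6) = (2/6) × 52.26 = 17.42 mol
mass = 17.42 × 42.08 = 733.0 g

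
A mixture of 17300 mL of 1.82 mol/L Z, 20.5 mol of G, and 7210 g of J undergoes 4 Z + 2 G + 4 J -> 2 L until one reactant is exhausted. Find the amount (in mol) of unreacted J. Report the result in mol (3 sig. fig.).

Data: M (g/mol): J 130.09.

n(Z) = 1.82 × 17300/1000 = 31.49 mol
n(G) = 20.50 mol
n(J) = 7210 / 130.09 = 55.42 mol
n/ν for Z = 31.49/4 = 7.873
n/ν for G = 20.50/2 = 10.25
n/ν for J = 55.42/4 = 13.86
Smallest n/ν is Z → limiting reagent.
J consumed = (4/4) × 31.49 = 31.49 mol
J remaining = 55.42 − 31.49 = 23.93 mol

23.9 mol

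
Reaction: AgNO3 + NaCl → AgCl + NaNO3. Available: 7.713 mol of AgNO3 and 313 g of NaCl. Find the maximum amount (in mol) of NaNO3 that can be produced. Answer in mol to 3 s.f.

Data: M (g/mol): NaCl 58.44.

5.36 mol

n(AgNO3) = 7.713 mol
n(NaCl) = 313.0 / 58.44 = 5.356 mol
n/ν for AgNO3 = 7.713/1 = 7.713
n/ν for NaCl = 5.356/1 = 5.356
Smallest n/ν is NaCl → limiting reagent.
n(NaNO3) = (1/1) × 5.356 = 5.356 mol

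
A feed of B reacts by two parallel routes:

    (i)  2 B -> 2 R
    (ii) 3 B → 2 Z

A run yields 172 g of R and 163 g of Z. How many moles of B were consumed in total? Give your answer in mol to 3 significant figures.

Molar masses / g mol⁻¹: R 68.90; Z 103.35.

n(R) = 172 / 68.90 = 2.496 mol
n(Z) = 163 / 103.35 = 1.577 mol
n(B) via (i) = (2/2)×2.496 = 2.496 mol
n(B) via (ii) = (3/2)×1.577 = 2.366 mol
total n(B) = 2.496 + 2.366 = 4.862 mol

4.86 mol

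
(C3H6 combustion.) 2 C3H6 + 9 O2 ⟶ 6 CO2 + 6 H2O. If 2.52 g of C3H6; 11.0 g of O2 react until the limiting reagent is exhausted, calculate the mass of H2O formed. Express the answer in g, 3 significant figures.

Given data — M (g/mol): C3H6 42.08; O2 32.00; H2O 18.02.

n(C3H6) = 2.520 / 42.08 = 0.05989 mol
n(O2) = 11.00 / 32.00 = 0.3438 mol
n/ν → C3H6: 0.02995, O2: 0.03820; C3H6 is limiting.
n(H2O) = (6/2) × 0.05989 = 0.1797 mol
mass = 0.1797 × 18.02 = 3.238 g

3.24 g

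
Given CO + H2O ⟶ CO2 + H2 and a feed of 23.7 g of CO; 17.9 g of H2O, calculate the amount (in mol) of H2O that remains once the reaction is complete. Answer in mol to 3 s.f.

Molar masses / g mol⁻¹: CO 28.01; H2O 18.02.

n(CO) = 23.70 / 28.01 = 0.8461 mol
n(H2O) = 17.90 / 18.02 = 0.9933 mol
n/ν for CO = 0.8461/1 = 0.8461
n/ν for H2O = 0.9933/1 = 0.9933
Smallest n/ν is CO → limiting reagent.
H2O consumed = (1/1) × 0.8461 = 0.8461 mol
H2O remaining = 0.9933 − 0.8461 = 0.1472 mol

0.147 mol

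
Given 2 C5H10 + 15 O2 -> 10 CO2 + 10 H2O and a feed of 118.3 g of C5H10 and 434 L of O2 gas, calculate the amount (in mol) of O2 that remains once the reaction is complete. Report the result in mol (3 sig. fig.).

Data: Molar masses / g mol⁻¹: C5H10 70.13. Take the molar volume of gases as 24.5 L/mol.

5.06 mol

n(C5H10) = 118.3 / 70.13 = 1.687 mol
n(O2) = 434.0 / 24.5 = 17.71 mol
n/ν for C5H10 = 1.687/2 = 0.8435
n/ν for O2 = 17.71/15 = 1.181
Smallest n/ν is C5H10 → limiting reagent.
O2 consumed = (15/2) × 1.687 = 12.65 mol
O2 remaining = 17.71 − 12.65 = 5.060 mol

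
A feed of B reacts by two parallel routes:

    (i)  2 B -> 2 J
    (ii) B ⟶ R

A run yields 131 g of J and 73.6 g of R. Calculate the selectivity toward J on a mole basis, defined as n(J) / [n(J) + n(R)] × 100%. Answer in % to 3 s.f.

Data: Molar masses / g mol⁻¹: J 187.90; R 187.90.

64.0 %

n(J) = 131 / 187.90 = 0.6972 mol
n(R) = 73.6 / 187.90 = 0.3917 mol
selectivity = 0.6972/(0.6972+0.3917) × 100 = 64.03 %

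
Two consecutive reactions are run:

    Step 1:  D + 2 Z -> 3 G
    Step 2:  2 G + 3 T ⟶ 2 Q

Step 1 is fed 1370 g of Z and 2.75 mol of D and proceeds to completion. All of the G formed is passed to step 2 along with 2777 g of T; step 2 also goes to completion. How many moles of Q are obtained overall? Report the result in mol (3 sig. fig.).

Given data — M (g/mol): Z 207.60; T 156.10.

8.25 mol

Step 1:
n(Z) = 1370 / 207.60 = 6.599 mol
n(D) = 2.750 mol
n/ν for Z = 6.599/2 = 3.300
n/ν for D = 2.750/1 = 2.750
Smallest n/ν is D → limiting reagent.
n(G) produced = (3/1) × 2.750 = 8.250 mol
Step 2:
n(G) available = 8.250 mol
n(T) = 2777 / 156.10 = 17.79 mol
n/ν for G = 8.250/2 = 4.125
n/ν for T = 17.79/3 = 5.930
Smallest n/ν is G → limiting reagent.
n(Q) = (2/2) × 8.250 = 8.250 mol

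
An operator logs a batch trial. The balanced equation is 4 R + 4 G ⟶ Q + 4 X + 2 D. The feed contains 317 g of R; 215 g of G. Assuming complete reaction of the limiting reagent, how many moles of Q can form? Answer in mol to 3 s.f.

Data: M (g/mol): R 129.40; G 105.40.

n(R) = 317.0 / 129.40 = 2.450 mol
n(G) = 215.0 / 105.40 = 2.040 mol
n/ν → R: 0.6125, G: 0.5100; G is limiting.
n(Q) = (1/4) × 2.040 = 0.5100 mol

0.510 mol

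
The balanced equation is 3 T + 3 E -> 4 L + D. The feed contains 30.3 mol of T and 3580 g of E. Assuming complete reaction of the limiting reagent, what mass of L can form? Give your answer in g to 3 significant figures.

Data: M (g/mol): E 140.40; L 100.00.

n(T) = 30.30 mol
n(E) = 3580 / 140.40 = 25.50 mol
n/ν → T: 10.10, E: 8.500; E is limiting.
n(L) = (4/3) × 25.50 = 34.00 mol
mass = 34.00 × 100.00 = 3400 g

3400 g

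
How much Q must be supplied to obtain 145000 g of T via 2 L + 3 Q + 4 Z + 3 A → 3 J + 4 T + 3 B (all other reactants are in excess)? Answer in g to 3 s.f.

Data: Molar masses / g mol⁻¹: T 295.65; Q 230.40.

84700 g

n(T) = 145000 / 295.65 = 490.4 mol
n(Q) = (3/4) × 490.4 = 367.8 mol
mass = 367.8 × 230.40 = 84740 g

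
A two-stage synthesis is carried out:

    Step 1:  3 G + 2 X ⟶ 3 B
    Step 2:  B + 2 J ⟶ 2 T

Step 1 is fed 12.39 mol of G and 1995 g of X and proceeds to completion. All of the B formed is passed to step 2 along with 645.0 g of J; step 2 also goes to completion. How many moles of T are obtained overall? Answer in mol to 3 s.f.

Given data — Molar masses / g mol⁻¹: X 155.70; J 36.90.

Step 1:
n(G) = 12.39 mol
n(X) = 1995 / 155.70 = 12.81 mol
n/ν for G = 12.39/3 = 4.130
n/ν for X = 12.81/2 = 6.405
Smallest n/ν is G → limiting reagent.
n(B) produced = (3/3) × 12.39 = 12.39 mol
Step 2:
n(B) available = 12.39 mol
n(J) = 645.0 / 36.90 = 17.48 mol
n/ν for B = 12.39/1 = 12.39
n/ν for J = 17.48/2 = 8.740
Smallest n/ν is J → limiting reagent.
n(T) = (2/2) × 17.48 = 17.48 mol

17.5 mol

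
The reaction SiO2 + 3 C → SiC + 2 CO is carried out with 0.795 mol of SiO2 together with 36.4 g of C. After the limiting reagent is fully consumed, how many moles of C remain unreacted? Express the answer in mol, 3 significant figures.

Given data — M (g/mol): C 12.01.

0.646 mol

n(SiO2) = 0.7950 mol
n(C) = 36.40 / 12.01 = 3.031 mol
n/ν for SiO2 = 0.7950/1 = 0.7950
n/ν for C = 3.031/3 = 1.010
Smallest n/ν is SiO2 → limiting reagent.
C consumed = (3/1) × 0.7950 = 2.385 mol
C remaining = 3.031 − 2.385 = 0.6460 mol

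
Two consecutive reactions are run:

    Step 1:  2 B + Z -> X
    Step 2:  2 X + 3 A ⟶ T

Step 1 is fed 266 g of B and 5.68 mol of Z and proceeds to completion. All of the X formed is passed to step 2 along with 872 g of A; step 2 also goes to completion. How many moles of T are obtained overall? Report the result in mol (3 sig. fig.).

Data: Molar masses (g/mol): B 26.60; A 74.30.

2.50 mol

Step 1:
n(B) = 266.0 / 26.60 = 10.00 mol
n(Z) = 5.680 mol
n/ν for B = 10.00/2 = 5.000
n/ν for Z = 5.680/1 = 5.680
Smallest n/ν is B → limiting reagent.
n(X) produced = (1/2) × 10.00 = 5.000 mol
Step 2:
n(X) available = 5.000 mol
n(A) = 872.0 / 74.30 = 11.74 mol
n/ν for X = 5.000/2 = 2.500
n/ν for A = 11.74/3 = 3.913
Smallest n/ν is X → limiting reagent.
n(T) = (1/2) × 5.000 = 2.500 mol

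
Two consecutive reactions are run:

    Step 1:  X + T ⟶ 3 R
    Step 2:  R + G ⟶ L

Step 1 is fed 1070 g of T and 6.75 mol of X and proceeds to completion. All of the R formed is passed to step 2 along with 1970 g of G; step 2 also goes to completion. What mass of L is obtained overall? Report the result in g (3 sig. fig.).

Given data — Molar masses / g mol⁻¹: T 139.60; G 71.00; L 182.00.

Step 1:
n(T) = 1070 / 139.60 = 7.665 mol
n(X) = 6.750 mol
n/ν for T = 7.665/1 = 7.665
n/ν for X = 6.750/1 = 6.750
Smallest n/ν is X → limiting reagent.
n(R) produced = (3/1) × 6.750 = 20.25 mol
Step 2:
n(R) available = 20.25 mol
n(G) = 1970 / 71.00 = 27.75 mol
n/ν for R = 20.25/1 = 20.25
n/ν for G = 27.75/1 = 27.75
Smallest n/ν is R → limiting reagent.
n(L) = (1/1) × 20.25 = 20.25 mol
mass = 20.25 × 182.00 = 3686 g

3690 g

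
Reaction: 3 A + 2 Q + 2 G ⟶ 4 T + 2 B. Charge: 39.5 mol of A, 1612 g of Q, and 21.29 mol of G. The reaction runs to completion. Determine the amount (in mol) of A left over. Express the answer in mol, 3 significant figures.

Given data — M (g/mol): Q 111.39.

n(A) = 39.50 mol
n(Q) = 1612 / 111.39 = 14.47 mol
n(G) = 21.29 mol
n/ν for A = 39.50/3 = 13.17
n/ν for Q = 14.47/2 = 7.235
n/ν for G = 21.29/2 = 10.65
Smallest n/ν is Q → limiting reagent.
A consumed = (3/2) × 14.47 = 21.71 mol
A remaining = 39.50 − 21.71 = 17.79 mol

17.8 mol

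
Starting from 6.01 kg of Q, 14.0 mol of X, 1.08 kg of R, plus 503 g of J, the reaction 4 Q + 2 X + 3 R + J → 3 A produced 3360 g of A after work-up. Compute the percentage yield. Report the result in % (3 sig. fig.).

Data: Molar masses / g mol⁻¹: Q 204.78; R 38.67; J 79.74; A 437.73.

40.6 %

n(Q) = 6.010×1000 / 204.78 = 29.35 mol
n(X) = 14.00 mol
n(R) = 1.080×1000 / 38.67 = 27.93 mol
n(J) = 503.0 / 79.74 = 6.308 mol
n/ν for Q = 29.35/4 = 7.338
n/ν for X = 14.00/2 = 7.000
n/ν for R = 27.93/3 = 9.310
n/ν for J = 6.308/1 = 6.308
Smallest n/ν is J → limiting reagent.
theoretical n(A) = (3/1) × 6.308 = 18.92 mol → 8282 g
% yield = 3360 / 8282 × 100 = 40.57 %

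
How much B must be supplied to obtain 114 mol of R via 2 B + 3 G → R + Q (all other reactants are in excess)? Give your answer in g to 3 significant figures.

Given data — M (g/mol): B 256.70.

n(R) = 114.0 mol
n(B) = (2/1) × 114.0 = 228.0 mol
mass = 228.0 × 256.70 = 58530 g

58500 g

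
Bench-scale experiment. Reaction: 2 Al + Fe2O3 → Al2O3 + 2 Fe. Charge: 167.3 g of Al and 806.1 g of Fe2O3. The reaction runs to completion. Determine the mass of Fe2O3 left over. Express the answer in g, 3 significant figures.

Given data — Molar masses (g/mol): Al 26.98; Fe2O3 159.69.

n(Al) = 167.3 / 26.98 = 6.201 mol
n(Fe2O3) = 806.1 / 159.69 = 5.048 mol
n/ν for Al = 6.201/2 = 3.101
n/ν for Fe2O3 = 5.048/1 = 5.048
Smallest n/ν is Al → limiting reagent.
Fe2O3 consumed = (1/2) × 6.201 = 3.101 mol
Fe2O3 remaining = 5.048 − 3.101 = 1.947 mol
mass = 1.947 × 159.69 = 310.9 g

311 g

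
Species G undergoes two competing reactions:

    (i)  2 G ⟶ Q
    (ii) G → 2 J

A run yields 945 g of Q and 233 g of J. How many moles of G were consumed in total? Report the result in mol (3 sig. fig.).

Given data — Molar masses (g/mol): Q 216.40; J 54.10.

10.9 mol

n(Q) = 945 / 216.40 = 4.367 mol
n(J) = 233 / 54.10 = 4.307 mol
n(G) via (i) = (2/1)×4.367 = 8.734 mol
n(G) via (ii) = (1/2)×4.307 = 2.154 mol
total n(G) = 8.734 + 2.154 = 10.89 mol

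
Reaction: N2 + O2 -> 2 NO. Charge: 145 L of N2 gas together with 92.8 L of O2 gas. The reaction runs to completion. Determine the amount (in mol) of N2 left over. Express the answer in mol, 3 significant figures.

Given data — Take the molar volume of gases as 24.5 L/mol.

2.13 mol

n(N2) = 145.0 / 24.5 = 5.918 mol
n(O2) = 92.80 / 24.5 = 3.788 mol
n/ν → N2: 5.918, O2: 3.788; O2 is limiting.
N2 consumed = (1/1) × 3.788 = 3.788 mol
N2 remaining = 5.918 − 3.788 = 2.130 mol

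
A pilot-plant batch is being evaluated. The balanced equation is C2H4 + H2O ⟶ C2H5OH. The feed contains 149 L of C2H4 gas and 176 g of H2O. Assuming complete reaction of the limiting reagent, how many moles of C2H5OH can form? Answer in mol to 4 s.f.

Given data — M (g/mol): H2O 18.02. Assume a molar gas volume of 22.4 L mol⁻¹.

6.652 mol

n(C2H4) = 149.0 / 22.4 = 6.652 mol
n(H2O) = 176.0 / 18.02 = 9.767 mol
n/ν → C2H4: 6.652, H2O: 9.767; C2H4 is limiting.
n(C2H5OH) = (1/1) × 6.652 = 6.652 mol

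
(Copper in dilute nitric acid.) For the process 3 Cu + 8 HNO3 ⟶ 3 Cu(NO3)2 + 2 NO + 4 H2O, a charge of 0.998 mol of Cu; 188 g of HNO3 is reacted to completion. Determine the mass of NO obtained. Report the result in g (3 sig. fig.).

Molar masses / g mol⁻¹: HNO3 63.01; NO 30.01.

n(Cu) = 0.9980 mol
n(HNO3) = 188.0 / 63.01 = 2.984 mol
n/ν for Cu = 0.9980/3 = 0.3327
n/ν for HNO3 = 2.984/8 = 0.3730
Smallest n/ν is Cu → limiting reagent.
n(NO) = (2/3) × 0.9980 = 0.6653 mol
mass = 0.6653 × 30.01 = 19.97 g

20.0 g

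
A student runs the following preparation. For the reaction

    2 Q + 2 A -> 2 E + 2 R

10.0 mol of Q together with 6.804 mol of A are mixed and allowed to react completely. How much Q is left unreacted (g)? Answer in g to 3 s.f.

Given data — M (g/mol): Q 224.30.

717 g

n(Q) = 10.00 mol
n(A) = 6.804 mol
n/ν for Q = 10.00/2 = 5.000
n/ν for A = 6.804/2 = 3.402
Smallest n/ν is A → limiting reagent.
Q consumed = (2/2) × 6.804 = 6.804 mol
Q remaining = 10.00 − 6.804 = 3.196 mol
mass = 3.196 × 224.30 = 716.9 g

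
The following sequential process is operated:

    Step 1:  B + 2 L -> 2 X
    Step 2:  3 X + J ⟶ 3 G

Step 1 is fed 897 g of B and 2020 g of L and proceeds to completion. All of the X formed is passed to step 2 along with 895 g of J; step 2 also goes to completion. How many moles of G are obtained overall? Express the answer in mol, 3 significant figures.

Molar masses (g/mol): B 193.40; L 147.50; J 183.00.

9.28 mol

Step 1:
n(B) = 897.0 / 193.40 = 4.638 mol
n(L) = 2020 / 147.50 = 13.69 mol
n/ν for B = 4.638/1 = 4.638
n/ν for L = 13.69/2 = 6.845
Smallest n/ν is B → limiting reagent.
n(X) produced = (2/1) × 4.638 = 9.276 mol
Step 2:
n(X) available = 9.276 mol
n(J) = 895.0 / 183.00 = 4.891 mol
n/ν for X = 9.276/3 = 3.092
n/ν for J = 4.891/1 = 4.891
Smallest n/ν is X → limiting reagent.
n(G) = (3/3) × 9.276 = 9.276 mol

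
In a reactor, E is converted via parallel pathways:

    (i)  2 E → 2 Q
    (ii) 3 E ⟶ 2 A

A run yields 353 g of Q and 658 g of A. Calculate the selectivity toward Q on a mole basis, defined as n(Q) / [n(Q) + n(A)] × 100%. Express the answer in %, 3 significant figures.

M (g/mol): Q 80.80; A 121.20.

44.6 %

n(Q) = 353 / 80.80 = 4.369 mol
n(A) = 658 / 121.20 = 5.429 mol
selectivity = 4.369/(4.369+5.429) × 100 = 44.59 %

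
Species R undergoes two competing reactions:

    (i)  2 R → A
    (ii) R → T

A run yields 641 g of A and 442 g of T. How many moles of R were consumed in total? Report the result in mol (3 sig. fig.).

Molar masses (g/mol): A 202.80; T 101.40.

n(A) = 641 / 202.80 = 3.161 mol
n(T) = 442 / 101.40 = 4.359 mol
n(R) via (i) = (2/1)×3.161 = 6.322 mol
n(R) via (ii) = (1/1)×4.359 = 4.359 mol
total n(R) = 6.322 + 4.359 = 10.68 mol

10.7 mol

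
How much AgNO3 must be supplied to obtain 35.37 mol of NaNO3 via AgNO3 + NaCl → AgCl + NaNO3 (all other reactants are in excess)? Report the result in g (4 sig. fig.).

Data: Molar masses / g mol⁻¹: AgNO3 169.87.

n(NaNO3) = 35.37 mol
n(AgNO3) = (1/1) × 35.37 = 35.37 mol
mass = 35.37 × 169.87 = 6008 g

6008 g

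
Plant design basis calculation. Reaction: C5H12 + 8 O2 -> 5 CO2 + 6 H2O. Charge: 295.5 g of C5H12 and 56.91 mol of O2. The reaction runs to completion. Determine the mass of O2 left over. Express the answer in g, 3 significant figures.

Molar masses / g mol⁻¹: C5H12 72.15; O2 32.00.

773 g

n(C5H12) = 295.5 / 72.15 = 4.096 mol
n(O2) = 56.91 mol
n/ν for C5H12 = 4.096/1 = 4.096
n/ν for O2 = 56.91/8 = 7.114
Smallest n/ν is C5H12 → limiting reagent.
O2 consumed = (8/1) × 4.096 = 32.77 mol
O2 remaining = 56.91 − 32.77 = 24.14 mol
mass = 24.14 × 32.00 = 772.5 g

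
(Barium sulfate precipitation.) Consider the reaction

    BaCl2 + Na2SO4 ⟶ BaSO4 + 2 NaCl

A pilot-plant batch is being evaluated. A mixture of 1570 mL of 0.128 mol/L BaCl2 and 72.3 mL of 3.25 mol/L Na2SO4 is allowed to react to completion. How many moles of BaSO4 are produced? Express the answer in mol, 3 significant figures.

0.201 mol

n(BaCl2) = 0.128 × 1570/1000 = 0.2010 mol
n(Na2SO4) = 3.25 × 72.30/1000 = 0.2350 mol
n/ν → BaCl2: 0.2010, Na2SO4: 0.2350; BaCl2 is limiting.
n(BaSO4) = (1/1) × 0.2010 = 0.2010 mol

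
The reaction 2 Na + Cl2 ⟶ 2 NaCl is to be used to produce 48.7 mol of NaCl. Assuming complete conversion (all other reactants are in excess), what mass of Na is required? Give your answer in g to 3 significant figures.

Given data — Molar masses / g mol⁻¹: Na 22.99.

1120 g

n(NaCl) = 48.70 mol
n(Na) = (2/2) × 48.70 = 48.70 mol
mass = 48.70 × 22.99 = 1120 g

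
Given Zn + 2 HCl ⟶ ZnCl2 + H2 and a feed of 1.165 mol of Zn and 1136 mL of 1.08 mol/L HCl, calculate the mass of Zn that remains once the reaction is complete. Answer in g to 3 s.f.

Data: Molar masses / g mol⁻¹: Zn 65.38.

n(Zn) = 1.165 mol
n(HCl) = 1.08 × 1136/1000 = 1.227 mol
n/ν → Zn: 1.165, HCl: 0.6135; HCl is limiting.
Zn consumed = (1/2) × 1.227 = 0.6135 mol
Zn remaining = 1.165 − 0.6135 = 0.5515 mol
mass = 0.5515 × 65.38 = 36.06 g

36.1 g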